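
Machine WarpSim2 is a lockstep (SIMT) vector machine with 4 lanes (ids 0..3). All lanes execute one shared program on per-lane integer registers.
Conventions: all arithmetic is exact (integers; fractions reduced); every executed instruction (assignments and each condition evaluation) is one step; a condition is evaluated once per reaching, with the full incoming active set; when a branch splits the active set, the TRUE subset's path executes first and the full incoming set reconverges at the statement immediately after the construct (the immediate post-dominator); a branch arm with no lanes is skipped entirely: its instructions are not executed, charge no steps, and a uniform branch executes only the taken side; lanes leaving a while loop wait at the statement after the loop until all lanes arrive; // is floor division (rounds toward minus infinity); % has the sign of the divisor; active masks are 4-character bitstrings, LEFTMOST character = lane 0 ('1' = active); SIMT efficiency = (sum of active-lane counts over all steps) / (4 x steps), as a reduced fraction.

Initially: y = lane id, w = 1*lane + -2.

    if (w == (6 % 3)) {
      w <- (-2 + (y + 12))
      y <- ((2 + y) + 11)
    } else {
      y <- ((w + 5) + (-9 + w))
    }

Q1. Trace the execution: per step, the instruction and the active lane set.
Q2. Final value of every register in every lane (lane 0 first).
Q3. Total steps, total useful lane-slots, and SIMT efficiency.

step 0: eval (w == (6 % 3))          1111
step 1: w <- (-2 + (y + 12))         0010
step 2: y <- ((2 + y) + 11)          0010
step 3: y <- ((w + 5) + (-9 + w))    1101

Answer: 4 steps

y: -8,-6,15,-2
w: -2,-1,12,1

steps = 4; useful = 9; efficiency = 9/16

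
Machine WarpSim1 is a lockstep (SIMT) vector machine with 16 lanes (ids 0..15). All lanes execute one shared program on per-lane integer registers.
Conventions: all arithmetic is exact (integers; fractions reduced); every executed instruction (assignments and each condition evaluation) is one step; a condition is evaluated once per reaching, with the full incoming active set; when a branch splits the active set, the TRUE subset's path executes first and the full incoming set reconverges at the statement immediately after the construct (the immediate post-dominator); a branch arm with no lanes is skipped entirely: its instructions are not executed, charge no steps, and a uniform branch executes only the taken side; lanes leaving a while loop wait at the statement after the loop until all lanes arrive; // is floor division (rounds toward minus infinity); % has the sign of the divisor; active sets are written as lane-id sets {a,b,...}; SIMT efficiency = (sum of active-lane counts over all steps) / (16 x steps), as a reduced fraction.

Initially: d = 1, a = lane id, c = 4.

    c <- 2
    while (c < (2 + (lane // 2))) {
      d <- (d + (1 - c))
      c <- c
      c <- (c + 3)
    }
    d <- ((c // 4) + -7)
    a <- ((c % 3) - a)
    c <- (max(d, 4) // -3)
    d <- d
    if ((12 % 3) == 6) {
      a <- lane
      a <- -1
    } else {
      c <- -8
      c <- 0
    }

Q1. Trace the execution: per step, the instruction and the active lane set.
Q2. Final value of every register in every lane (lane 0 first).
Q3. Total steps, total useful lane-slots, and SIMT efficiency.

step 0: c <- 2                       {0,1,2,3,4,5,6,7,8,9,10,11,12,13,14,15}
step 1: eval (c < (2 + (lane // 2))) {0,1,2,3,4,5,6,7,8,9,10,11,12,13,14,15}
step 2: d <- (d + (1 - c))           {2,3,4,5,6,7,8,9,10,11,12,13,14,15}
step 3: c <- c                       {2,3,4,5,6,7,8,9,10,11,12,13,14,15}
step 4: c <- (c + 3)                 {2,3,4,5,6,7,8,9,10,11,12,13,14,15}
step 5: eval (c < (2 + (lane // 2))) {2,3,4,5,6,7,8,9,10,11,12,13,14,15}
step 6: d <- (d + (1 - c))           {8,9,10,11,12,13,14,15}
step 7: c <- c                       {8,9,10,11,12,13,14,15}
step 8: c <- (c + 3)                 {8,9,10,11,12,13,14,15}
step 9: eval (c < (2 + (lane // 2))) {8,9,10,11,12,13,14,15}
step 10: d <- (d + (1 - c))           {14,15}
step 11: c <- c                       {14,15}
step 12: c <- (c + 3)                 {14,15}
step 13: eval (c < (2 + (lane // 2))) {14,15}
step 14: d <- ((c // 4) + -7)         {0,1,2,3,4,5,6,7,8,9,10,11,12,13,14,15}
step 15: a <- ((c % 3) - a)           {0,1,2,3,4,5,6,7,8,9,10,11,12,13,14,15}
step 16: c <- (max(d, 4) // -3)       {0,1,2,3,4,5,6,7,8,9,10,11,12,13,14,15}
step 17: d <- d                       {0,1,2,3,4,5,6,7,8,9,10,11,12,13,14,15}
step 18: eval ((12 % 3) == 6)         {0,1,2,3,4,5,6,7,8,9,10,11,12,13,14,15}
step 19: c <- -8                      {0,1,2,3,4,5,6,7,8,9,10,11,12,13,14,15}
step 20: c <- 0                       {0,1,2,3,4,5,6,7,8,9,10,11,12,13,14,15}

Answer: 21 steps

d: -7,-7,-6,-6,-6,-6,-6,-6,-5,-5,-5,-5,-5,-5,-5,-5
a: 2,1,0,-1,-2,-3,-4,-5,-6,-7,-8,-9,-10,-11,-12,-13
c: 0,0,0,0,0,0,0,0,0,0,0,0,0,0,0,0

steps = 21; useful = 240; efficiency = 240/336 = 5/7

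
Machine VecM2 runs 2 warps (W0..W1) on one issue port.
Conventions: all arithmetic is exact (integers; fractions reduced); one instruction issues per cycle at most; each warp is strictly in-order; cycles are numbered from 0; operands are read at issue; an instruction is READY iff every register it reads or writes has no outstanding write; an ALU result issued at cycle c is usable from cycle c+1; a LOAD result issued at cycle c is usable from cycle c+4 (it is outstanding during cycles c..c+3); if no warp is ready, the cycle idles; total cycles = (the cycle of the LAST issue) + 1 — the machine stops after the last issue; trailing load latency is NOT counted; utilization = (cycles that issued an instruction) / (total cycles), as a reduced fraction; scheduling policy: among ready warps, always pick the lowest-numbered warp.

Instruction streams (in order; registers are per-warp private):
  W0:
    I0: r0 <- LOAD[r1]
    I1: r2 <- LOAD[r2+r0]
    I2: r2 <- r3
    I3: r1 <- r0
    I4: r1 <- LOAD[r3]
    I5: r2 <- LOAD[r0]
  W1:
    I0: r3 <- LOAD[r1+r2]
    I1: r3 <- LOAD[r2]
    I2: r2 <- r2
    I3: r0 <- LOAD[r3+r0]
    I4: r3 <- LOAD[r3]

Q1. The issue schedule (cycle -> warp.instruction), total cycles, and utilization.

cycle 0: W0.I0
cycle 1: W1.I0
cycle 2: idle
cycle 3: idle
cycle 4: W0.I1
cycle 5: W1.I1
cycle 6: W1.I2
cycle 7: idle
cycle 8: W0.I2
cycle 9: W0.I3
cycle 10: W0.I4
cycle 11: W0.I5
cycle 12: W1.I3
cycle 13: W1.I4

Answer: 14 cycles, utilization 11/14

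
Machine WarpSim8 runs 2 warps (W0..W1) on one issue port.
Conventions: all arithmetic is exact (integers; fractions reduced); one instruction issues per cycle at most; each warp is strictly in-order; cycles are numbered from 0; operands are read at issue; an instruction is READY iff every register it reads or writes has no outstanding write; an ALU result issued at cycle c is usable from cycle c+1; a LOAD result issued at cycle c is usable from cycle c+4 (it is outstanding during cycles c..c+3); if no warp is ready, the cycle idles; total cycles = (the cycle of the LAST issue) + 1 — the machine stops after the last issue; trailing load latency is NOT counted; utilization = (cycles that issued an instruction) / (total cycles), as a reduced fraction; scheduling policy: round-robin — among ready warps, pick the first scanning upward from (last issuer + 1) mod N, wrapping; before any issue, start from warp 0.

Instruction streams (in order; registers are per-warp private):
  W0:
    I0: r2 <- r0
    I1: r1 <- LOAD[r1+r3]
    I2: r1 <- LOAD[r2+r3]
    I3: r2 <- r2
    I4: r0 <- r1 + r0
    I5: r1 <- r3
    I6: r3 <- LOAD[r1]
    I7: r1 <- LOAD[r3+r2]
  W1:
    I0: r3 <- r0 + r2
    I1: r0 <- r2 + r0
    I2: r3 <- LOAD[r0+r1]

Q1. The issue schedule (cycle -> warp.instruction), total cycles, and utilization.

cycle 0: W0.I0
cycle 1: W1.I0
cycle 2: W0.I1
cycle 3: W1.I1
cycle 4: W1.I2
cycle 5: idle
cycle 6: W0.I2
cycle 7: W0.I3
cycle 8: idle
cycle 9: idle
cycle 10: W0.I4
cycle 11: W0.I5
cycle 12: W0.I6
cycle 13: idle
cycle 14: idle
cycle 15: idle
cycle 16: W0.I7

Answer: 17 cycles, utilization 11/17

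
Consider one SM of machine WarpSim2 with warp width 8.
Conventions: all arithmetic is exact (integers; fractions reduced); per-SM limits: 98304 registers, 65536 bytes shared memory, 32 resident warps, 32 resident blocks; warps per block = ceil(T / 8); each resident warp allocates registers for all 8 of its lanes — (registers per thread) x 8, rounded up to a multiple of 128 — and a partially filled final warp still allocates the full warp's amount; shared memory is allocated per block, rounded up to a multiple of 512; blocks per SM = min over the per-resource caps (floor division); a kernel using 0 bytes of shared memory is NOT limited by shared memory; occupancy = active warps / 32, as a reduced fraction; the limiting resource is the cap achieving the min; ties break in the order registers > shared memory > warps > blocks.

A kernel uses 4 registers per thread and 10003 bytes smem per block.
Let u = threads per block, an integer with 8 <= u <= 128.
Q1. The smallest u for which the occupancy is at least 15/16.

Answer: u = 33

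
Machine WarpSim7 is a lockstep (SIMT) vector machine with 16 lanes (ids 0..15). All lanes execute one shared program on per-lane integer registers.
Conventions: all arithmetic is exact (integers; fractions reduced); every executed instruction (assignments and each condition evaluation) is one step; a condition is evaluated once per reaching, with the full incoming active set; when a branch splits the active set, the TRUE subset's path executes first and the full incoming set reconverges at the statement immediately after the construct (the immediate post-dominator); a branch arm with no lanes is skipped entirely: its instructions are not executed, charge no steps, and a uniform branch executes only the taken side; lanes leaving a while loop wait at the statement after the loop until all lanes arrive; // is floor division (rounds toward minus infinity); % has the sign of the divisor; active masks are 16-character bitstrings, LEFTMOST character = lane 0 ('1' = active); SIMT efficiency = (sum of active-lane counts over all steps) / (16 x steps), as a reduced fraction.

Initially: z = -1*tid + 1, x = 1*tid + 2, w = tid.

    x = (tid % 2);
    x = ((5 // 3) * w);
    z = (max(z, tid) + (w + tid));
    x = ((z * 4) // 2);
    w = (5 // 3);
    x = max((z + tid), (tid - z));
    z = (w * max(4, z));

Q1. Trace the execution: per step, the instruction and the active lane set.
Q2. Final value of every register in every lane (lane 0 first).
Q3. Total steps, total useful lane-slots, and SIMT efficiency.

step 0: x <- (tid % 2)               1111111111111111
step 1: x <- ((5 // 3) * w)          1111111111111111
step 2: z <- (max(z, tid) + (w + tid)) 1111111111111111
step 3: x <- ((z * 4) // 2)          1111111111111111
step 4: w <- (5 // 3)                1111111111111111
step 5: x <- max((z + tid), (tid - z)) 1111111111111111
step 6: z <- (w * max(4, z))         1111111111111111

Answer: 7 steps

z: 4,4,6,9,12,15,18,21,24,27,30,33,36,39,42,45
x: 1,4,8,12,16,20,24,28,32,36,40,44,48,52,56,60
w: 1,1,1,1,1,1,1,1,1,1,1,1,1,1,1,1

steps = 7; useful = 112; efficiency = 112/112 = 1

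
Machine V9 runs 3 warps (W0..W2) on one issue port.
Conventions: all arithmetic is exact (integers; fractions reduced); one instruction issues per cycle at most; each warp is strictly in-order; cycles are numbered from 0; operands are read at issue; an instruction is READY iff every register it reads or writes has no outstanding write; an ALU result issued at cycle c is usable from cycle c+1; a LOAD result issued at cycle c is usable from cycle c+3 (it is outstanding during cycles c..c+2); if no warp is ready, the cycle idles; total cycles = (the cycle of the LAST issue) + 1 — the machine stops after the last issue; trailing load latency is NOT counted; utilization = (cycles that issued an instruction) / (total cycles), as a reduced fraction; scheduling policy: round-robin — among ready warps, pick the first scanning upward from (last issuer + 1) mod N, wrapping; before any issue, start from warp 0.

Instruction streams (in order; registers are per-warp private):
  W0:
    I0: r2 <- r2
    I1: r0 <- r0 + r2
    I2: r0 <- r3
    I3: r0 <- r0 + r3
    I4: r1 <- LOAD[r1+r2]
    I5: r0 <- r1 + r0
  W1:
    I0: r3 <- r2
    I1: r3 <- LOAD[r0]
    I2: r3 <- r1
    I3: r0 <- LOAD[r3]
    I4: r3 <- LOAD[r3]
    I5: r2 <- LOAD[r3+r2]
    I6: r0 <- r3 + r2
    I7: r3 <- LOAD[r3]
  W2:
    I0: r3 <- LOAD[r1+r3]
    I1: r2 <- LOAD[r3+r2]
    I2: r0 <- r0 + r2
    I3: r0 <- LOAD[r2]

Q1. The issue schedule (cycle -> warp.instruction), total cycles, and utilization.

cycle 0: W0.I0
cycle 1: W1.I0
cycle 2: W2.I0
cycle 3: W0.I1
cycle 4: W1.I1
cycle 5: W2.I1
cycle 6: W0.I2
cycle 7: W1.I2
cycle 8: W2.I2
cycle 9: W0.I3
cycle 10: W1.I3
cycle 11: W2.I3
cycle 12: W0.I4
cycle 13: W1.I4
cycle 14: idle
cycle 15: W0.I5
cycle 16: W1.I5
cycle 17: idle
cycle 18: idle
cycle 19: W1.I6
cycle 20: W1.I7

Answer: 21 cycles, utilization 6/7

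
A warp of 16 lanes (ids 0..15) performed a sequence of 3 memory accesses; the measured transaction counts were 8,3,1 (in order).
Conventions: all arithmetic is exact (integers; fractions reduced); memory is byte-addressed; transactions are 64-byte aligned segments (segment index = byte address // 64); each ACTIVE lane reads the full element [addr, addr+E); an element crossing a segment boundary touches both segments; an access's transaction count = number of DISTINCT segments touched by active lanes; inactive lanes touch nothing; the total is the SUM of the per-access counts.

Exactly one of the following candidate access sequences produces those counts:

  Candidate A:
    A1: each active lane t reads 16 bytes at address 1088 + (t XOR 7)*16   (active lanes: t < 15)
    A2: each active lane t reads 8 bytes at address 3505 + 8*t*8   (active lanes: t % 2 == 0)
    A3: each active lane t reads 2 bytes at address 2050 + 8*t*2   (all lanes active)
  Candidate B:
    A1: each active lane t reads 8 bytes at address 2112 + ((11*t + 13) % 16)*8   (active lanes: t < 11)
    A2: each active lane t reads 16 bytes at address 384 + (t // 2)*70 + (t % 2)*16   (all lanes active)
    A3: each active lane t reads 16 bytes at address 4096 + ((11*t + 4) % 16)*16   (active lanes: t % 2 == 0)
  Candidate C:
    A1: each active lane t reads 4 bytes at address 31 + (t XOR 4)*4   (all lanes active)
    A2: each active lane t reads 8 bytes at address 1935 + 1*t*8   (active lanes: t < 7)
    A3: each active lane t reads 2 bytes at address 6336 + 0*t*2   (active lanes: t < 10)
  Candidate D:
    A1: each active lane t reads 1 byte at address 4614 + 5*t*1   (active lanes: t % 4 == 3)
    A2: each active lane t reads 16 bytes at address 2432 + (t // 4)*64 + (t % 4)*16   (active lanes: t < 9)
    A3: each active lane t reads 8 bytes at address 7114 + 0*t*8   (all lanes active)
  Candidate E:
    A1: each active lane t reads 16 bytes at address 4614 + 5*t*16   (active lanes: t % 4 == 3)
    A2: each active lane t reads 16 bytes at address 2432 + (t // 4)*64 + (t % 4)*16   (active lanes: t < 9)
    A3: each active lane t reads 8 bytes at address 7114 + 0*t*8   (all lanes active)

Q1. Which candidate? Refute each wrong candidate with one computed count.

A: A1 gives 4 transactions, not 8
B: A1 gives 2 transactions, not 8
C: A1 gives 2 transactions, not 8
D: A1 gives 2 transactions, not 8
E: all counts match (8,3,1)

Answer: E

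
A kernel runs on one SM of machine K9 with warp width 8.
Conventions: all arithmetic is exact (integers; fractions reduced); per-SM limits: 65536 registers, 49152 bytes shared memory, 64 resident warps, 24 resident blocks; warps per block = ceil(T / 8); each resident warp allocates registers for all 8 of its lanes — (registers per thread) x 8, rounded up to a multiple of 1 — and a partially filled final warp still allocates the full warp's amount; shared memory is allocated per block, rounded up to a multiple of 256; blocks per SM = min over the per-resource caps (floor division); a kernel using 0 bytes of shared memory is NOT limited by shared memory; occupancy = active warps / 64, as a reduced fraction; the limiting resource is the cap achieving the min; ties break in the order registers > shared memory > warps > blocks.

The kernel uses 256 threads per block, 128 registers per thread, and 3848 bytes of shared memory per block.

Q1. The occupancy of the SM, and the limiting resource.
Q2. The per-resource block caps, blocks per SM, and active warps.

Answer: occupancy 1, limited by registers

registers: 2 blocks
shared memory: 12 blocks
warps: 2 blocks
blocks: 24 blocks

Answer: 2 blocks, 64 active warps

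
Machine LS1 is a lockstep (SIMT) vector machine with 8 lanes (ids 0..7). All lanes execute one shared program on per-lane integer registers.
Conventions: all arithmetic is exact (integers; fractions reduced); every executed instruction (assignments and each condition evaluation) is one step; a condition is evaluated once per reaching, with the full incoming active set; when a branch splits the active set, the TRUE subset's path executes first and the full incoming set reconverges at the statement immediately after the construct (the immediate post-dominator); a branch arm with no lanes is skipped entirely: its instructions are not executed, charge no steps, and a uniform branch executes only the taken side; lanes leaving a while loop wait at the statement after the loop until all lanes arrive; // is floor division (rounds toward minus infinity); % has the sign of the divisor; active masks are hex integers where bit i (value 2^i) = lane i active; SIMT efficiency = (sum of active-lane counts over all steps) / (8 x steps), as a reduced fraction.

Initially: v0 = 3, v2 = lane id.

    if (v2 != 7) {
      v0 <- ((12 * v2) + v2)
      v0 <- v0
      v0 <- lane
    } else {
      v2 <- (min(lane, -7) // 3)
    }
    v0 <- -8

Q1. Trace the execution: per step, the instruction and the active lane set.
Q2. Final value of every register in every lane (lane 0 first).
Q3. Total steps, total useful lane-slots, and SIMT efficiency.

step 0: eval (v2 != 7)               0xff
step 1: v0 <- ((12 * v2) + v2)       0x7f
step 2: v0 <- v0                     0x7f
step 3: v0 <- lane                   0x7f
step 4: v2 <- (min(lane, -7) // 3)   0x80
step 5: v0 <- -8                     0xff

Answer: 6 steps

v0: -8,-8,-8,-8,-8,-8,-8,-8
v2: 0,1,2,3,4,5,6,-3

steps = 6; useful = 38; efficiency = 38/48 = 19/24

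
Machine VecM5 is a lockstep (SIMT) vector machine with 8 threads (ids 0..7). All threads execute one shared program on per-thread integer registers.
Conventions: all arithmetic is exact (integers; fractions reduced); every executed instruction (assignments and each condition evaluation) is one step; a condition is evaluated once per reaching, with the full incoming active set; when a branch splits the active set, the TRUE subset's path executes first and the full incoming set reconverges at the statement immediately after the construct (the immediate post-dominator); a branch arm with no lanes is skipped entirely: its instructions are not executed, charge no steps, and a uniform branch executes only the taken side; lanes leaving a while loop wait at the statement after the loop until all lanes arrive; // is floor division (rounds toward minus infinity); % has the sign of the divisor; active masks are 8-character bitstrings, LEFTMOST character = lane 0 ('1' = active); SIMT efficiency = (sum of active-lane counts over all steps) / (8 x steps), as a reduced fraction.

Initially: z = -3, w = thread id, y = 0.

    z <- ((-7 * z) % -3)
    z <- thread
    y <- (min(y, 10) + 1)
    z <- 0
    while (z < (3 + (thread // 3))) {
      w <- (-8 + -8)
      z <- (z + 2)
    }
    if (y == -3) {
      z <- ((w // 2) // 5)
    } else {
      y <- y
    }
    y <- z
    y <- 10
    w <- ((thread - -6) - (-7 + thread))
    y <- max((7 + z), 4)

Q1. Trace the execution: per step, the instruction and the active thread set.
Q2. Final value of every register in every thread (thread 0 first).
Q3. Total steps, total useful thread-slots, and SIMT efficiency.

step 0: z <- ((-7 * z) % -3)         11111111
step 1: z <- thread                  11111111
step 2: y <- (min(y, 10) + 1)        11111111
step 3: z <- 0                       11111111
step 4: eval (z < (3 + (thread // 3))) 11111111
step 5: w <- (-8 + -8)               11111111
step 6: z <- (z + 2)                 11111111
step 7: eval (z < (3 + (thread // 3))) 11111111
step 8: w <- (-8 + -8)               11111111
step 9: z <- (z + 2)                 11111111
step 10: eval (z < (3 + (thread // 3))) 11111111
step 11: w <- (-8 + -8)               00000011
step 12: z <- (z + 2)                 00000011
step 13: eval (z < (3 + (thread // 3))) 00000011
step 14: eval (y == -3)               11111111
step 15: y <- y                       11111111
step 16: y <- z                       11111111
step 17: y <- 10                      11111111
step 18: w <- ((thread - -6) - (-7 + thread)) 11111111
step 19: y <- max((7 + z), 4)         11111111

Answer: 20 steps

z: 4,4,4,4,4,4,6,6
w: 13,13,13,13,13,13,13,13
y: 11,11,11,11,11,11,13,13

steps = 20; useful = 142; efficiency = 142/160 = 71/80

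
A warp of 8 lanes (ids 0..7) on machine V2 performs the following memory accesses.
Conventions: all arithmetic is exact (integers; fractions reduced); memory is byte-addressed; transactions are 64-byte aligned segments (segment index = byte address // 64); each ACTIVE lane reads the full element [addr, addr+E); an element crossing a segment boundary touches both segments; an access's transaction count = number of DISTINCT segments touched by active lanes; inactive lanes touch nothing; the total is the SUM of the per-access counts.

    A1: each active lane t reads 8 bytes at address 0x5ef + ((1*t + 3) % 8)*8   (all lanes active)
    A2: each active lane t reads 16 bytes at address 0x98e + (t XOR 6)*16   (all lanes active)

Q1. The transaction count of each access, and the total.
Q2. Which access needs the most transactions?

A1: 2 transactions
A2: 3 transactions

Answer: 2,3; total 5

Answer: A2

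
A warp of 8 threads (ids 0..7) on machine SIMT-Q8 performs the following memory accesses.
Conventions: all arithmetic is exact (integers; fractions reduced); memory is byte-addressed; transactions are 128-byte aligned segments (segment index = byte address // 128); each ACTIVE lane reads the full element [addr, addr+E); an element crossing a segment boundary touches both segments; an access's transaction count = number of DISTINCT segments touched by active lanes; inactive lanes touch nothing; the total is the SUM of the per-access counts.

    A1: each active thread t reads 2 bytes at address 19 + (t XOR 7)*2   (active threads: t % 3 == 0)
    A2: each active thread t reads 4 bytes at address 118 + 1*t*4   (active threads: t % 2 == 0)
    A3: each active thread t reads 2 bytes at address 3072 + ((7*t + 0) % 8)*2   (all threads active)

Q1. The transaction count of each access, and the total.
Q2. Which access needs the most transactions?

A1: 1 transaction
A2: 2 transactions
A3: 1 transaction

Answer: 1,2,1; total 4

Answer: A2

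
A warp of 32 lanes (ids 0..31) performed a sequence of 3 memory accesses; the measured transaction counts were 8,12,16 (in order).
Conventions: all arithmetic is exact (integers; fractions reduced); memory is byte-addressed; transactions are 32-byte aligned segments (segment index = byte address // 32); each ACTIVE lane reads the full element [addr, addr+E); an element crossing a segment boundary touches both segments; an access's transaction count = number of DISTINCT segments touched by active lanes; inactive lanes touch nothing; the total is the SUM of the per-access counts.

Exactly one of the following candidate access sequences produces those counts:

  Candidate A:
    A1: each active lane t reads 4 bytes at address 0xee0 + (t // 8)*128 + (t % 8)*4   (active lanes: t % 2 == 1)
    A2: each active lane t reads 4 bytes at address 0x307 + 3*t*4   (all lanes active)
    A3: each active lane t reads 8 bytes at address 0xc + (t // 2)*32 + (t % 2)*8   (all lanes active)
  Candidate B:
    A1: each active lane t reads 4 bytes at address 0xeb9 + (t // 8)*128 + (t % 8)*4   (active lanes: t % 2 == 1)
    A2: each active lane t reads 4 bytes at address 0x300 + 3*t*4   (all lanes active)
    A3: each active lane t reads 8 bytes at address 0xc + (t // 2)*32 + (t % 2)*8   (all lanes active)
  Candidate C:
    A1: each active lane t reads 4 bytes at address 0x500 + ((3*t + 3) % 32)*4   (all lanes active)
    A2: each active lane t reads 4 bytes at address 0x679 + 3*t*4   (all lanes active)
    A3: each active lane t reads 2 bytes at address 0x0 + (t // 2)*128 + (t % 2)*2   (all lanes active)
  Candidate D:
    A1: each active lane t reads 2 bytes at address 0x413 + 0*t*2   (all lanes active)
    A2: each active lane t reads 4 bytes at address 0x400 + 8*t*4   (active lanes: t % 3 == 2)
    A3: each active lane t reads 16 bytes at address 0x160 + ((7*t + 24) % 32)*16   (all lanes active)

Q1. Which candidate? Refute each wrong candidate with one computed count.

A: A1 gives 4 transactions, not 8
C: A1 gives 4 transactions, not 8
D: A1 gives 1 transaction, not 8
B: all counts match (8,12,16)

Answer: B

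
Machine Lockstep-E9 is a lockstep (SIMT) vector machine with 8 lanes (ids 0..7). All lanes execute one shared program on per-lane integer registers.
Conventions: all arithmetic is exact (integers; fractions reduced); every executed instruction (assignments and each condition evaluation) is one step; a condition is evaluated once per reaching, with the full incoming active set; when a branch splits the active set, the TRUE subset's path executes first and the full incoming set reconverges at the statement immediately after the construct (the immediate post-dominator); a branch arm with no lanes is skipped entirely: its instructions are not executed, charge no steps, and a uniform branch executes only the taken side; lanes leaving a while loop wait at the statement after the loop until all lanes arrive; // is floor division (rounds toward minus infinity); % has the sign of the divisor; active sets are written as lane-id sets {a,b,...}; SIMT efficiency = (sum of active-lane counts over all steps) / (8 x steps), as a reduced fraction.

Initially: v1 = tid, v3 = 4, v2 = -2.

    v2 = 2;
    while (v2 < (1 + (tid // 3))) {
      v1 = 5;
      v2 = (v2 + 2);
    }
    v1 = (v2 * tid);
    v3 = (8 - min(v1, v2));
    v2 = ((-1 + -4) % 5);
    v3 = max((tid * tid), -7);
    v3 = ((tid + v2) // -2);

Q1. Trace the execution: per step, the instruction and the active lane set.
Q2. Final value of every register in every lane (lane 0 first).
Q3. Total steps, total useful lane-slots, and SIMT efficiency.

step 0: v2 <- 2                      {0,1,2,3,4,5,6,7}
step 1: eval (v2 < (1 + (tid // 3))) {0,1,2,3,4,5,6,7}
step 2: v1 <- 5                      {6,7}
step 3: v2 <- (v2 + 2)               {6,7}
step 4: eval (v2 < (1 + (tid // 3))) {6,7}
step 5: v1 <- (v2 * tid)             {0,1,2,3,4,5,6,7}
step 6: v3 <- (8 - min(v1, v2))      {0,1,2,3,4,5,6,7}
step 7: v2 <- ((-1 + -4) % 5)        {0,1,2,3,4,5,6,7}
step 8: v3 <- max((tid * tid), -7)   {0,1,2,3,4,5,6,7}
step 9: v3 <- ((tid + v2) // -2)     {0,1,2,3,4,5,6,7}

Answer: 10 steps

v1: 0,2,4,6,8,10,24,28
v3: 0,-1,-1,-2,-2,-3,-3,-4
v2: 0,0,0,0,0,0,0,0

steps = 10; useful = 62; efficiency = 62/80 = 31/40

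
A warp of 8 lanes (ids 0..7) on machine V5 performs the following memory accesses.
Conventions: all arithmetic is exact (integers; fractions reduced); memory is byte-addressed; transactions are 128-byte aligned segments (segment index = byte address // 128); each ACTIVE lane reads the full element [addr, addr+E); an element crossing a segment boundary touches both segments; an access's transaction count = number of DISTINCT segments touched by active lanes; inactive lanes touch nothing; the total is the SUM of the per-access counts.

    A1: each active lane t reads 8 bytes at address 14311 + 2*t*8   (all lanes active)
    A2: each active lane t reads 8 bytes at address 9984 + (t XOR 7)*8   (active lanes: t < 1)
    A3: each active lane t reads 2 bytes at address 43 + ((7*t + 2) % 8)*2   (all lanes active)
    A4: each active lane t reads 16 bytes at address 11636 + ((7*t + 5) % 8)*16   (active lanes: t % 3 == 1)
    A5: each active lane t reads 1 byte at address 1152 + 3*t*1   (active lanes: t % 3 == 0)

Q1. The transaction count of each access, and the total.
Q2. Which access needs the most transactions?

A1: 2 transactions
A2: 1 transaction
A3: 1 transaction
A4: 1 transaction
A5: 1 transaction

Answer: 2,1,1,1,1; total 6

Answer: A1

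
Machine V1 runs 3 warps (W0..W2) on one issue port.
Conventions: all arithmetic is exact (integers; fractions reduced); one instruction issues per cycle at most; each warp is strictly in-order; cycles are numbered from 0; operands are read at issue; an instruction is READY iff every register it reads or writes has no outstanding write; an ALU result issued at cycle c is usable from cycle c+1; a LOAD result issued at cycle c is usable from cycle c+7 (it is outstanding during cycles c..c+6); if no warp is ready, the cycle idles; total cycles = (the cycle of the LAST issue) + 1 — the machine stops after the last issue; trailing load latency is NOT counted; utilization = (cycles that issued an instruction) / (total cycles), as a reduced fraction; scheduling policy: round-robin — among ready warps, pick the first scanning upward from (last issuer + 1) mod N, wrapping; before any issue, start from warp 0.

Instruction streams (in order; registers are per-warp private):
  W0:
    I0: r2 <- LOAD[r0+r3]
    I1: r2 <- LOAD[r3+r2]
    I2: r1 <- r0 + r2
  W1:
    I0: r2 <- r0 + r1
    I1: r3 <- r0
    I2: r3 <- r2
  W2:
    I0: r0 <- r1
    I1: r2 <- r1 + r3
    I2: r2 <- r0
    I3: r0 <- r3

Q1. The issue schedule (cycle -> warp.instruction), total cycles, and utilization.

cycle 0: W0.I0
cycle 1: W1.I0
cycle 2: W2.I0
cycle 3: W1.I1
cycle 4: W2.I1
cycle 5: W1.I2
cycle 6: W2.I2
cycle 7: W0.I1
cycle 8: W2.I3
cycle 9: idle
cycle 10: idle
cycle 11: idle
cycle 12: idle
cycle 13: idle
cycle 14: W0.I2

Answer: 15 cycles, utilization 2/3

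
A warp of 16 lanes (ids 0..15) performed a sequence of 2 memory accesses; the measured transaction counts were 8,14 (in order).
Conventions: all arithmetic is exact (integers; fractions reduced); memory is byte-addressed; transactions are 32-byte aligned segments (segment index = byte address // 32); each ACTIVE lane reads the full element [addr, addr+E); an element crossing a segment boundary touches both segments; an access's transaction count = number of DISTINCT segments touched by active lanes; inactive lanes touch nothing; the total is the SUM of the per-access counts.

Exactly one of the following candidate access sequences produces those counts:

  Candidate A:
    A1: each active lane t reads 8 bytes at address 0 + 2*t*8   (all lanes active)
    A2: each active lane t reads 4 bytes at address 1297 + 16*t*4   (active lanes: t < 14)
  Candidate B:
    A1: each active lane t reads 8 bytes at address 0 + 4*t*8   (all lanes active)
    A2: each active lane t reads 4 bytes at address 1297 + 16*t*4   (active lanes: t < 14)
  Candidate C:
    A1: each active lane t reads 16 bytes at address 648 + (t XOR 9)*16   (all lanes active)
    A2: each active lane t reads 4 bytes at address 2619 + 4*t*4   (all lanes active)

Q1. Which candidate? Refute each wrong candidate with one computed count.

B: A1 gives 16 transactions, not 8
C: A1 gives 9 transactions, not 8
A: all counts match (8,14)

Answer: A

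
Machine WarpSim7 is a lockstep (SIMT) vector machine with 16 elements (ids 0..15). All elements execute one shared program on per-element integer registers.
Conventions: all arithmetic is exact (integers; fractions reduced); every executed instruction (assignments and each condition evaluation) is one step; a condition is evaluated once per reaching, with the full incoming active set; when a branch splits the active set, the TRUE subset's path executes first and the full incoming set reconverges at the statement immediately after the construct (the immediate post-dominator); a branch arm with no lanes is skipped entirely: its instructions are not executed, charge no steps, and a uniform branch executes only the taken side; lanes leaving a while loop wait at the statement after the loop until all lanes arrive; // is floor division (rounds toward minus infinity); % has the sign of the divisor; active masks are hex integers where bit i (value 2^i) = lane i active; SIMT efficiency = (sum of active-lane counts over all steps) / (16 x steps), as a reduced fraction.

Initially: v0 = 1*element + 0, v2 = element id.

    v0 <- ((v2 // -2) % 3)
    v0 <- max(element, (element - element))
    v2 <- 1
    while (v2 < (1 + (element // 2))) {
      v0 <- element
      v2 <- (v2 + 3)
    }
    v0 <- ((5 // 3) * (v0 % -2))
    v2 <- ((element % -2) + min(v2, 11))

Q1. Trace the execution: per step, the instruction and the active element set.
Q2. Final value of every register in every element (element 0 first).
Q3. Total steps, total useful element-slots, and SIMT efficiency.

step 0: v0 <- ((v2 // -2) % 3)       0xffff
step 1: v0 <- max(element, (element - element)) 0xffff
step 2: v2 <- 1                      0xffff
step 3: eval (v2 < (1 + (element // 2))) 0xffff
step 4: v0 <- element                0xfffc
step 5: v2 <- (v2 + 3)               0xfffc
step 6: eval (v2 < (1 + (element // 2))) 0xfffc
step 7: v0 <- element                0xff00
step 8: v2 <- (v2 + 3)               0xff00
step 9: eval (v2 < (1 + (element // 2))) 0xff00
step 10: v0 <- element                0xc000
step 11: v2 <- (v2 + 3)               0xc000
step 12: eval (v2 < (1 + (element // 2))) 0xc000
step 13: v0 <- ((5 // 3) * (v0 % -2)) 0xffff
step 14: v2 <- ((element % -2) + min(v2, 11)) 0xffff

Answer: 15 steps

v0: 0,-1,0,-1,0,-1,0,-1,0,-1,0,-1,0,-1,0,-1
v2: 1,0,4,3,4,3,4,3,7,6,7,6,7,6,10,9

steps = 15; useful = 168; efficiency = 168/240 = 7/10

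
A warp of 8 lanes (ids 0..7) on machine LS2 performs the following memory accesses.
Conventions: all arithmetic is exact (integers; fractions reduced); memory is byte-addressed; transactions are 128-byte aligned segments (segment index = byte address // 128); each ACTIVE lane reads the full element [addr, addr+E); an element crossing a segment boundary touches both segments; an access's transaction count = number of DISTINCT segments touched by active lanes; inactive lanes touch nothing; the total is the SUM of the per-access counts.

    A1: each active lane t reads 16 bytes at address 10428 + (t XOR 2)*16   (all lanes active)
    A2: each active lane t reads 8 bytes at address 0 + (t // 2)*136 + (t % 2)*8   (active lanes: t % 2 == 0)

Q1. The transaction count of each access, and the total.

A1: 2 transactions
A2: 4 transactions

Answer: 2,4; total 6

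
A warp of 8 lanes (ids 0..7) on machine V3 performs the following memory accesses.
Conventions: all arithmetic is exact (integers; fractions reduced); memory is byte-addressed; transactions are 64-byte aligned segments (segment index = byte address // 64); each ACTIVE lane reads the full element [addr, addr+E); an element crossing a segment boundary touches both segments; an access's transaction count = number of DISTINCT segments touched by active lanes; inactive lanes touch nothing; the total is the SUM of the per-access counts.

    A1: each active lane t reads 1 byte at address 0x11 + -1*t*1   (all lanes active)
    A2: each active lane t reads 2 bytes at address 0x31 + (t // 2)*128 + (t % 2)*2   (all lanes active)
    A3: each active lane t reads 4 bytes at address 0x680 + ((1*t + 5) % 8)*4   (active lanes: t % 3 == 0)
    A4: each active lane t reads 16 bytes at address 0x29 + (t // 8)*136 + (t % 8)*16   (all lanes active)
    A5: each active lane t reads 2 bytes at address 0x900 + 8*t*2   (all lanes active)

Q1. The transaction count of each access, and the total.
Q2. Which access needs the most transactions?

A1: 1 transaction
A2: 4 transactions
A3: 1 transaction
A4: 3 transactions
A5: 2 transactions

Answer: 1,4,1,3,2; total 11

Answer: A2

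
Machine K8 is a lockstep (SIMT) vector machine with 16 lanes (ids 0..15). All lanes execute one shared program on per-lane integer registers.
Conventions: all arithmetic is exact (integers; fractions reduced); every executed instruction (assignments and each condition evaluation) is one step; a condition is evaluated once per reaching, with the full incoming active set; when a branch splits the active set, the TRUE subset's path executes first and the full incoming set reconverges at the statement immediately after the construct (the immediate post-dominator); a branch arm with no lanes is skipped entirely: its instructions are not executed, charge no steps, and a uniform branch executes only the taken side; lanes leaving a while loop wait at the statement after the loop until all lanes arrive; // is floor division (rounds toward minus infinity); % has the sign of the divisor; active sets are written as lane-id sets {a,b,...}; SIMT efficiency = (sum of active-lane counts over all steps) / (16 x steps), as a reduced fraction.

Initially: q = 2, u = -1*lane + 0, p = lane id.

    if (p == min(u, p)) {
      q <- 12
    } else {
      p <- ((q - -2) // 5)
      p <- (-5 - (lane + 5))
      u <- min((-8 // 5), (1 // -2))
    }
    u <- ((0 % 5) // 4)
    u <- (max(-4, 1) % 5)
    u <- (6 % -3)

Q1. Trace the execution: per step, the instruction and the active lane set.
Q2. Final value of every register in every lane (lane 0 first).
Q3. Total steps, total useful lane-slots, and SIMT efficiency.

step 0: eval (p == min(u, p))        {0,1,2,3,4,5,6,7,8,9,10,11,12,13,14,15}
step 1: q <- 12                      {0}
step 2: p <- ((q - -2) // 5)         {1,2,3,4,5,6,7,8,9,10,11,12,13,14,15}
step 3: p <- (-5 - (lane + 5))       {1,2,3,4,5,6,7,8,9,10,11,12,13,14,15}
step 4: u <- min((-8 // 5), (1 // -2)) {1,2,3,4,5,6,7,8,9,10,11,12,13,14,15}
step 5: u <- ((0 % 5) // 4)          {0,1,2,3,4,5,6,7,8,9,10,11,12,13,14,15}
step 6: u <- (max(-4, 1) % 5)        {0,1,2,3,4,5,6,7,8,9,10,11,12,13,14,15}
step 7: u <- (6 % -3)                {0,1,2,3,4,5,6,7,8,9,10,11,12,13,14,15}

Answer: 8 steps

q: 12,2,2,2,2,2,2,2,2,2,2,2,2,2,2,2
u: 0,0,0,0,0,0,0,0,0,0,0,0,0,0,0,0
p: 0,-11,-12,-13,-14,-15,-16,-17,-18,-19,-20,-21,-22,-23,-24,-25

steps = 8; useful = 110; efficiency = 110/128 = 55/64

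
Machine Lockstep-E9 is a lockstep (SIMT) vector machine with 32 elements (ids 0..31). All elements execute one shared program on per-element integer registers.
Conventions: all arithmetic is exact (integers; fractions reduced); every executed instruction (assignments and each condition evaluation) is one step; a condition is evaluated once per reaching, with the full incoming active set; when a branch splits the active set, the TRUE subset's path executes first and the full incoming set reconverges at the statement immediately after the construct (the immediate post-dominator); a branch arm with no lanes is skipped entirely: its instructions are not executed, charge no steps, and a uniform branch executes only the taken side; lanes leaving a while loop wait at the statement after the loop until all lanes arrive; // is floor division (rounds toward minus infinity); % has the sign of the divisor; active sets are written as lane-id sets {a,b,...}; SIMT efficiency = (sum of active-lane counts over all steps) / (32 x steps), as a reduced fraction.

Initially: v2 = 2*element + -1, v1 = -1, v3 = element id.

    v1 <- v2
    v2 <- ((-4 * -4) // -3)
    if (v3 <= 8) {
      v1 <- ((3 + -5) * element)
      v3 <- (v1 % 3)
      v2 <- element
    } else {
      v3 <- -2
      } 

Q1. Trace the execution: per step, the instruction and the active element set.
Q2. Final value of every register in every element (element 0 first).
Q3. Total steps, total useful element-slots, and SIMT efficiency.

step 0: v1 <- v2                     {0,1,2,3,4,5,6,7,8,9,10,11,12,13,14,15,16,17,18,19,20,21,22,23,24,25,26,27,28,29,30,31}
step 1: v2 <- ((-4 * -4) // -3)      {0,1,2,3,4,5,6,7,8,9,10,11,12,13,14,15,16,17,18,19,20,21,22,23,24,25,26,27,28,29,30,31}
step 2: eval (v3 <= 8)               {0,1,2,3,4,5,6,7,8,9,10,11,12,13,14,15,16,17,18,19,20,21,22,23,24,25,26,27,28,29,30,31}
step 3: v1 <- ((3 + -5) * element)   {0,1,2,3,4,5,6,7,8}
step 4: v3 <- (v1 % 3)               {0,1,2,3,4,5,6,7,8}
step 5: v2 <- element                {0,1,2,3,4,5,6,7,8}
step 6: v3 <- -2                     {9,10,11,12,13,14,15,16,17,18,19,20,21,22,23,24,25,26,27,28,29,30,31}

Answer: 7 steps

v2: 0,1,2,3,4,5,6,7,8,-6,-6,-6,-6,-6,-6,-6,-6,-6,-6,-6,-6,-6,-6,-6,-6,-6,-6,-6,-6,-6,-6,-6
v1: 0,-2,-4,-6,-8,-10,-12,-14,-16,17,19,21,23,25,27,29,31,33,35,37,39,41,43,45,47,49,51,53,55,57,59,61
v3: 0,1,2,0,1,2,0,1,2,-2,-2,-2,-2,-2,-2,-2,-2,-2,-2,-2,-2,-2,-2,-2,-2,-2,-2,-2,-2,-2,-2,-2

steps = 7; useful = 146; efficiency = 146/224 = 73/112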